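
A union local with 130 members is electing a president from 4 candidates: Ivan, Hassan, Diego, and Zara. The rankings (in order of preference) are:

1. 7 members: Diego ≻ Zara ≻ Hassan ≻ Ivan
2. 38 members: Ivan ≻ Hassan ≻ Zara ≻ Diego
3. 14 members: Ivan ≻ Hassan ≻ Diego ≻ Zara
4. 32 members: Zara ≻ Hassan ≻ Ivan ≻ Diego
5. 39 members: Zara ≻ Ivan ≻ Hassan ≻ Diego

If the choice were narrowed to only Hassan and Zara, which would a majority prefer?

Voters preferring Hassan to Zara: 52; preferring Zara to Hassan: 78.
Zara wins the head-to-head.

Zara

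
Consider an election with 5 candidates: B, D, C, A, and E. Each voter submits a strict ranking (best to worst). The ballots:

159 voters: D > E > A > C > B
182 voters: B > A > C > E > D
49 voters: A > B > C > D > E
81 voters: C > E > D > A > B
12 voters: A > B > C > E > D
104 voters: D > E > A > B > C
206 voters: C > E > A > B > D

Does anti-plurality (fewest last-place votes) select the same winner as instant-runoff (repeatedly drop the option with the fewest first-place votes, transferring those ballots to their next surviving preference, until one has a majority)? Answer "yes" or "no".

Anti-plurality — last-place votes: B 240, D 400, C 104, A 0, E 49. Winner: A.
Instant-runoff — R1 B 182, D 263, C 287, A 61, E 0 (E out); R2 B 182, D 263, C 287, A 61 (A out); R3 B 243, D 263, C 287 (B out); R4 D 263, C 530 (C winner). Winner: C.
The two methods disagree.

no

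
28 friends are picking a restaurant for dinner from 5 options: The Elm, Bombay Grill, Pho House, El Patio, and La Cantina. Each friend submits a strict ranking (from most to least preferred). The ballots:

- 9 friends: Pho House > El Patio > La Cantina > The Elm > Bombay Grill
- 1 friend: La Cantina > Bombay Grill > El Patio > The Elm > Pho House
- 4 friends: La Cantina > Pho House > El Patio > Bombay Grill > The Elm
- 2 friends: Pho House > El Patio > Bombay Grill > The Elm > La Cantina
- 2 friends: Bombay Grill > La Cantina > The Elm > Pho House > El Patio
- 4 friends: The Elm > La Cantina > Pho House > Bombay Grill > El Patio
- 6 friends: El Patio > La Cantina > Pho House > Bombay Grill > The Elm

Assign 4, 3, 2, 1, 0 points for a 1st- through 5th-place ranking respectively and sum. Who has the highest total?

Pho House

The Elm: 9·1 + 1·1 + 4·0 + 2·1 + 2·2 + 4·4 + 6·0 = 32
Bombay Grill: 9·0 + 1·3 + 4·1 + 2·2 + 2·4 + 4·1 + 6·1 = 29
Pho House: 9·4 + 1·0 + 4·3 + 2·4 + 2·1 + 4·2 + 6·2 = 78
El Patio: 9·3 + 1·2 + 4·2 + 2·3 + 2·0 + 4·0 + 6·4 = 67
La Cantina: 9·2 + 1·4 + 4·4 + 2·0 + 2·3 + 4·3 + 6·3 = 74
Pho House has the highest Borda score (78).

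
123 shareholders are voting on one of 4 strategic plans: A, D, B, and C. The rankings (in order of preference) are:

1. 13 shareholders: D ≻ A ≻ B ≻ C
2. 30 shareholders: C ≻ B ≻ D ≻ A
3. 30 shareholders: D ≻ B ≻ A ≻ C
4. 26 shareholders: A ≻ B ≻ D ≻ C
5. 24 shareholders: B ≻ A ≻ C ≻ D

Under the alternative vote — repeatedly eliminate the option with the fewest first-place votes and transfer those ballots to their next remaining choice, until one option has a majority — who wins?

D

Round 1: A 26, D 43, B 24, C 30. Eliminate B.
Round 2: A 50, D 43, C 30. Eliminate C.
Round 3: A 50, D 73. D has a majority.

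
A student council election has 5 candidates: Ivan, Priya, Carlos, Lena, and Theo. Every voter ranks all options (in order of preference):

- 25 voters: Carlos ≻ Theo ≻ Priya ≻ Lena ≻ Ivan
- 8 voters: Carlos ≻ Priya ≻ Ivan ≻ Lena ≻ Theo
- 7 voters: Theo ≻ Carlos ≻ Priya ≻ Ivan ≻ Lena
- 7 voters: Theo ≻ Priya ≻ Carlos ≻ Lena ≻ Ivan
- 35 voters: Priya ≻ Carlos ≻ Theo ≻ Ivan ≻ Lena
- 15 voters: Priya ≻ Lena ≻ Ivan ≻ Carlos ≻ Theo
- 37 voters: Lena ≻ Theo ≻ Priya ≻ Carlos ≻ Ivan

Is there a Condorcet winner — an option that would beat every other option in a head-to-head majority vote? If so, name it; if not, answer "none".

Checking pairwise contests:
Priya beats Ivan 134–0.
Theo beats Priya 76–58.
Priya beats Carlos 94–40.
Priya beats Lena 97–37.
Carlos beats Theo 83–51.
Every option loses at least one head-to-head, so there is no Condorcet winner.

none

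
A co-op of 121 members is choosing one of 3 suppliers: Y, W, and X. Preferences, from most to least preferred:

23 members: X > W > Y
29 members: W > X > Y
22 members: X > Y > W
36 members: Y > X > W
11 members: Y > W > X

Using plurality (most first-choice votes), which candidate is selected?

First-place votes: Y 47, W 29, X 45.
Y has the most first-place votes.

Y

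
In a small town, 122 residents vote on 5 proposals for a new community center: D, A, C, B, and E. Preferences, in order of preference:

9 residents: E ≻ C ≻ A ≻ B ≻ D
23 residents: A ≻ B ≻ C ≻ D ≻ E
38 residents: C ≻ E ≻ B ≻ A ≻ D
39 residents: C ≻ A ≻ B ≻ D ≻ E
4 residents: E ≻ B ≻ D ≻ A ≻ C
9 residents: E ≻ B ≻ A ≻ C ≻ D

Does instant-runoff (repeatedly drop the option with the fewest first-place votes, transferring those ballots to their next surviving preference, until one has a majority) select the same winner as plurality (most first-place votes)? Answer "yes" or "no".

yes

Instant-runoff — R1 D 0, A 23, C 77, B 0, E 22 (C winner). Winner: C.
Plurality — first-place votes: D 0, A 23, C 77, B 0, E 22. Winner: C.
The two methods agree.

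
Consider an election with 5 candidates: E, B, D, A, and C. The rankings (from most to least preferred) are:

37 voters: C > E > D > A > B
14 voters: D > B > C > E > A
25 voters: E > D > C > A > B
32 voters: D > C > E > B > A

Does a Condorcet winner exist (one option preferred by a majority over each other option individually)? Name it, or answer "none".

none

Checking pairwise contests:
C beats E 83–25.
E beats B 94–14.
E beats D 62–46.
E beats A 108–0.
D beats C 71–37.
Every option loses at least one head-to-head, so there is no Condorcet winner.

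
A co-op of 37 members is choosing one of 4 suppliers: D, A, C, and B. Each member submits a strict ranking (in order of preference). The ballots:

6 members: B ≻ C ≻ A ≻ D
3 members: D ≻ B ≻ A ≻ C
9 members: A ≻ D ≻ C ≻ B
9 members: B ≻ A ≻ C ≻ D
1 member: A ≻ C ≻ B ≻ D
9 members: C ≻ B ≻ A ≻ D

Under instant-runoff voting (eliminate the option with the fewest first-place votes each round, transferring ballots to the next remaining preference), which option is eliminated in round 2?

Round 1: D 3, A 10, C 9, B 15. Eliminate D.
Round 2: A 10, C 9, B 18. Eliminate C.

C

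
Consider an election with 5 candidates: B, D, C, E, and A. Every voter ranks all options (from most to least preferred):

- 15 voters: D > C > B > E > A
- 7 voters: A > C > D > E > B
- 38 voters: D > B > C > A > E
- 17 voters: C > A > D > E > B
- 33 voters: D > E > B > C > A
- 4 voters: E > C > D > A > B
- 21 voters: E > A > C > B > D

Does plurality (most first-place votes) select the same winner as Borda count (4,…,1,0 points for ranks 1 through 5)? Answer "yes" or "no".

Plurality — first-place votes: B 0, D 86, C 17, E 25, A 7. Winner: D.
Borda — scores: B 231, D 400, C 297, E 238, A 184. Winner: D.
The two methods agree.

yes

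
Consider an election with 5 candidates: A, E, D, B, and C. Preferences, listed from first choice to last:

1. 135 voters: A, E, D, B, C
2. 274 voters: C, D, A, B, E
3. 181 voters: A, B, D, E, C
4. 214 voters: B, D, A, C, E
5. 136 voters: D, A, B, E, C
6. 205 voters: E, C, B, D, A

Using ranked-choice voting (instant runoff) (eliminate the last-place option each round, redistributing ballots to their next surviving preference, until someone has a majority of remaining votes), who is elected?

Round 1: A 316, E 205, D 136, B 214, C 274. Eliminate D.
Round 2: A 452, E 205, B 214, C 274. Eliminate E.
Round 3: A 452, B 214, C 479. Eliminate B.
Round 4: A 666, C 479. A has a majority.

A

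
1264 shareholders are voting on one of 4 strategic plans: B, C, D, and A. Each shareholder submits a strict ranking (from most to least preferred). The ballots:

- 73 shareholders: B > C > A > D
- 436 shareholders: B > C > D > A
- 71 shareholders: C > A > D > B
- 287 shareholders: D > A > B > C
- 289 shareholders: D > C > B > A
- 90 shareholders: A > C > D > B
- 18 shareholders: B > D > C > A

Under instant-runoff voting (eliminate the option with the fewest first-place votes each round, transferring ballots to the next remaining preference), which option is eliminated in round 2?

Round 1: B 527, C 71, D 576, A 90. Eliminate C.
Round 2: B 527, D 576, A 161. Eliminate A.

A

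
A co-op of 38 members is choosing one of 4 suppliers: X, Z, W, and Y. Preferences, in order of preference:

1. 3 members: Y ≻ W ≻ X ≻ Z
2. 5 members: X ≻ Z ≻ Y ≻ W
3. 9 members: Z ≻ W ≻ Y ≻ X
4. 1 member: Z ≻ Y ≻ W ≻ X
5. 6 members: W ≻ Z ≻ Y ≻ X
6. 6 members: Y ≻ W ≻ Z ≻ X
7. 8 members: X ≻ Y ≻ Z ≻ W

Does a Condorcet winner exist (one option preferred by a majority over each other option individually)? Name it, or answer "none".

Z

Z vs X: 22–16 for Z.
Z vs W: 23–15 for Z.
Z vs Y: 21–17 for Z.
Z beats every other option head-to-head.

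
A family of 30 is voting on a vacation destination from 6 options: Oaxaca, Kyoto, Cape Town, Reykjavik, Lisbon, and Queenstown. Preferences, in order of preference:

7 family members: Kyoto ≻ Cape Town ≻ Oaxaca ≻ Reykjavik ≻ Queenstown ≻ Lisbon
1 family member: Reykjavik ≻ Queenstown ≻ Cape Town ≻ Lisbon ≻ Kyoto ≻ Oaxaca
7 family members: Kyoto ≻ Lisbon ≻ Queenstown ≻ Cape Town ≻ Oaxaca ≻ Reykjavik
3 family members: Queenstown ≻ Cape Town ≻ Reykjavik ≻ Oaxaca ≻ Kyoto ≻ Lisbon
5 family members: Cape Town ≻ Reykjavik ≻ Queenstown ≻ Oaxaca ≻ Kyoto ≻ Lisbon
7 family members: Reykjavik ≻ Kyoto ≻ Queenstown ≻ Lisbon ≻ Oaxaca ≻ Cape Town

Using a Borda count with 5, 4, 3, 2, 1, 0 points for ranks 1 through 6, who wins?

Kyoto

Oaxaca: 7·3 + 1·0 + 7·1 + 3·2 + 5·2 + 7·1 = 51
Kyoto: 7·5 + 1·1 + 7·5 + 3·1 + 5·1 + 7·4 = 107
Cape Town: 7·4 + 1·3 + 7·2 + 3·4 + 5·5 + 7·0 = 82
Reykjavik: 7·2 + 1·5 + 7·0 + 3·3 + 5·4 + 7·5 = 83
Lisbon: 7·0 + 1·2 + 7·4 + 3·0 + 5·0 + 7·2 = 44
Queenstown: 7·1 + 1·4 + 7·3 + 3·5 + 5·3 + 7·3 = 83
Kyoto has the highest Borda score (107).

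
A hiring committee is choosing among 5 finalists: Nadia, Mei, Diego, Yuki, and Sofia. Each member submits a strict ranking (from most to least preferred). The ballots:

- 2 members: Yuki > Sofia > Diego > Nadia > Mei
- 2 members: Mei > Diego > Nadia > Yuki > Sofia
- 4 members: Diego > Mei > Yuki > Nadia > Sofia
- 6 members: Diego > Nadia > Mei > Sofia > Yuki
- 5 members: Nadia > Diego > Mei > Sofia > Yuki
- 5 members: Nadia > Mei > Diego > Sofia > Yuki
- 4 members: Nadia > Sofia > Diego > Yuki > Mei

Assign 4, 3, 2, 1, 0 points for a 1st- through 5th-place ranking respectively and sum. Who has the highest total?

Nadia

Nadia: 2·1 + 2·2 + 4·1 + 6·3 + 5·4 + 5·4 + 4·4 = 84
Mei: 2·0 + 2·4 + 4·3 + 6·2 + 5·2 + 5·3 + 4·0 = 57
Diego: 2·2 + 2·3 + 4·4 + 6·4 + 5·3 + 5·2 + 4·2 = 83
Yuki: 2·4 + 2·1 + 4·2 + 6·0 + 5·0 + 5·0 + 4·1 = 22
Sofia: 2·3 + 2·0 + 4·0 + 6·1 + 5·1 + 5·1 + 4·3 = 34
Nadia has the highest Borda score (84).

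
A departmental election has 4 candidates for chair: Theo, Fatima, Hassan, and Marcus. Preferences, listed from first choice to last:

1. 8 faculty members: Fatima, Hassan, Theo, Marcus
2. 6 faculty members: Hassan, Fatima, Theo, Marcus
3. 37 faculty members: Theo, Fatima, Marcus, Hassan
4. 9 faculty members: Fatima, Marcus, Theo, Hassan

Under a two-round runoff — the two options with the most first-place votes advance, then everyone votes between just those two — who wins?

Theo

Round 1 first-place votes: Theo 37, Fatima 17, Hassan 6, Marcus 0.
Theo and Fatima advance.
Runoff: Theo is preferred to Fatima by 37 voters; Fatima by 23.
Theo wins the runoff.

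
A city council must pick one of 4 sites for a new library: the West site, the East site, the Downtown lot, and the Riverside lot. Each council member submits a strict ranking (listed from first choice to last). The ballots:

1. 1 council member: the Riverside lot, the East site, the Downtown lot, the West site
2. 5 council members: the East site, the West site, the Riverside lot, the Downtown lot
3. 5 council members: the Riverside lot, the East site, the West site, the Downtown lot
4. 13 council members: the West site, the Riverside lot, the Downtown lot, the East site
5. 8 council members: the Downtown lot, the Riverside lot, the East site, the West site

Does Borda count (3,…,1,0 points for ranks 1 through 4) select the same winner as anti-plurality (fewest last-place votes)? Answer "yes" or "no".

Borda — scores: the West site 54, the East site 35, the Downtown lot 38, the Riverside lot 65. Winner: the Riverside lot.
Anti-plurality — last-place votes: the West site 9, the East site 13, the Downtown lot 10, the Riverside lot 0. Winner: the Riverside lot.
The two methods agree.

yes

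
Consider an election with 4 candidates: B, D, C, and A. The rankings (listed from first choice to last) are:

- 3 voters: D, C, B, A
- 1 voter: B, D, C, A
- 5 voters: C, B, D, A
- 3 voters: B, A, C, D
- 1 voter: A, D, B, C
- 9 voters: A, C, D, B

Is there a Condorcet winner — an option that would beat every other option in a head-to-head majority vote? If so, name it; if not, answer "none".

Checking pairwise contests:
D beats B 13–9.
C beats D 17–5.
A beats C 13–9.
B beats A 12–10.
Every option loses at least one head-to-head, so there is no Condorcet winner.

none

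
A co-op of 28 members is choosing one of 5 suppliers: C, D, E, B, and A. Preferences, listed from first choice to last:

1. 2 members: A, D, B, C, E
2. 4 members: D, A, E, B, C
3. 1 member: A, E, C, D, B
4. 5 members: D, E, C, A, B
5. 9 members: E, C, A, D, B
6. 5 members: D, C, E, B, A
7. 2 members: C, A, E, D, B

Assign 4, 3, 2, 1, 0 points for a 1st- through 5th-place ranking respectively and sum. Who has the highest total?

E

C: 2·1 + 4·0 + 1·2 + 5·2 + 9·3 + 5·3 + 2·4 = 64
D: 2·3 + 4·4 + 1·1 + 5·4 + 9·1 + 5·4 + 2·1 = 74
E: 2·0 + 4·2 + 1·3 + 5·3 + 9·4 + 5·2 + 2·2 = 76
B: 2·2 + 4·1 + 1·0 + 5·0 + 9·0 + 5·1 + 2·0 = 13
A: 2·4 + 4·3 + 1·4 + 5·1 + 9·2 + 5·0 + 2·3 = 53
E has the highest Borda score (76).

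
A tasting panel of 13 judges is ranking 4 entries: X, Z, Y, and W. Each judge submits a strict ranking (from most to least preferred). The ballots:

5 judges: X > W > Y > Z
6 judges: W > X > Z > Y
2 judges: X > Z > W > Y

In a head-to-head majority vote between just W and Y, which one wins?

W

Voters preferring W to Y: 13; preferring Y to W: 0.
W wins the head-to-head.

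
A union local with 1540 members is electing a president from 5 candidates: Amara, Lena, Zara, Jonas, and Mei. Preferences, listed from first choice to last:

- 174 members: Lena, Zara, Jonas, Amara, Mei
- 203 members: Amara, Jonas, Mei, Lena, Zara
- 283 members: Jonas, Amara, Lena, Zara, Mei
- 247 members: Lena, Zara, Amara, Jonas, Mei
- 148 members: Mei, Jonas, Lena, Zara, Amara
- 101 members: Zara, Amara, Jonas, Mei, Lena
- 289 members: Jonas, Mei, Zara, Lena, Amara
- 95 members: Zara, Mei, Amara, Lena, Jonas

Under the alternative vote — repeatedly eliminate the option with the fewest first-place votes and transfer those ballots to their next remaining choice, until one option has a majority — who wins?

Jonas

Round 1: Amara 203, Lena 421, Zara 196, Jonas 572, Mei 148. Eliminate Mei.
Round 2: Amara 203, Lena 421, Zara 196, Jonas 720. Eliminate Zara.
Round 3: Amara 399, Lena 421, Jonas 720. Eliminate Amara.
Round 4: Lena 516, Jonas 1024. Jonas has a majority.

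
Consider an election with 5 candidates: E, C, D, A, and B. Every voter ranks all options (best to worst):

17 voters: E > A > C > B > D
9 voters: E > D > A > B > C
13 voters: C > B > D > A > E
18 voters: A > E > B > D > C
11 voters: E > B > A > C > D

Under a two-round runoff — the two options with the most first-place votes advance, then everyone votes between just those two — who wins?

Round 1 first-place votes: E 37, C 13, D 0, A 18, B 0.
E and A advance.
Runoff: E is preferred to A by 37 voters; A by 31.
E wins the runoff.

E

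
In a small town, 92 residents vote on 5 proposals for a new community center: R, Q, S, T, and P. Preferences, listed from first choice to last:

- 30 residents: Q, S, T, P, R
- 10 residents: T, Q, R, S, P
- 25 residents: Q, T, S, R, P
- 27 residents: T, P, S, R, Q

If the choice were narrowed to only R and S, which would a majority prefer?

Voters preferring R to S: 10; preferring S to R: 82.
S wins the head-to-head.

S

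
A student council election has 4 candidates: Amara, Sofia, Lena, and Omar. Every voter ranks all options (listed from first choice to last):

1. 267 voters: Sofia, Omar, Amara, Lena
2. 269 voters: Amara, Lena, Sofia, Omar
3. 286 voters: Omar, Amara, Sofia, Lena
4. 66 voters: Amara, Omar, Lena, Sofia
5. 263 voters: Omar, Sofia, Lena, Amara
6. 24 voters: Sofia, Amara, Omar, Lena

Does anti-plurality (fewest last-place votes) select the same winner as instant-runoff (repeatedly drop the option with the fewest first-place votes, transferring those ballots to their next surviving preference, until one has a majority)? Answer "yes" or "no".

no

Anti-plurality — last-place votes: Amara 263, Sofia 66, Lena 577, Omar 269. Winner: Sofia.
Instant-runoff — R1 Amara 335, Sofia 291, Lena 0, Omar 549 (Lena out); R2 Amara 335, Sofia 291, Omar 549 (Sofia out); R3 Amara 359, Omar 816 (Omar winner). Winner: Omar.
The two methods disagree.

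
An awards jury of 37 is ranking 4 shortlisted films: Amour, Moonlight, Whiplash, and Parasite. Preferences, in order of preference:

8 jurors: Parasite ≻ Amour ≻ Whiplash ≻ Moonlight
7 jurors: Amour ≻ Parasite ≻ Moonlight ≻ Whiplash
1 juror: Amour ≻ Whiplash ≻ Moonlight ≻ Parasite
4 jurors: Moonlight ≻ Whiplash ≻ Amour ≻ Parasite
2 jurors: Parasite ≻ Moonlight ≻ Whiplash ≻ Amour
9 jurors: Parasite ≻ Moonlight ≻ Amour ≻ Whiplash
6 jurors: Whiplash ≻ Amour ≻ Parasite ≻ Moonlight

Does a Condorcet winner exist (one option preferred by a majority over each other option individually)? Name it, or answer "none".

Parasite

Parasite vs Amour: 19–18 for Parasite.
Parasite vs Moonlight: 32–5 for Parasite.
Parasite vs Whiplash: 26–11 for Parasite.
Parasite beats every other option head-to-head.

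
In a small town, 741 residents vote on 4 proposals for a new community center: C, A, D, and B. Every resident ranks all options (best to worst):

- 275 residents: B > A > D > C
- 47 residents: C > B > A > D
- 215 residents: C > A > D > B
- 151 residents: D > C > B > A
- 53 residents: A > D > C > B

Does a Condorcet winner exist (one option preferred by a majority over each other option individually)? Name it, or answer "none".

none

Checking pairwise contests:
D beats C 479–262.
C beats A 413–328.
A beats D 590–151.
C beats B 466–275.
Every option loses at least one head-to-head, so there is no Condorcet winner.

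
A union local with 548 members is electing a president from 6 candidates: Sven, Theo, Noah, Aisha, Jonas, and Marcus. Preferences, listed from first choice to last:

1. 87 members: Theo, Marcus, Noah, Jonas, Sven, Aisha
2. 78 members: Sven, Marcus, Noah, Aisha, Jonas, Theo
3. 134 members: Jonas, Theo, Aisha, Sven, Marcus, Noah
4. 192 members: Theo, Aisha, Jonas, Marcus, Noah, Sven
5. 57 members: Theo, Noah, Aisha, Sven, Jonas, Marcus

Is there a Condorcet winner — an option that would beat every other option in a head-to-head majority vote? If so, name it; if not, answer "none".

Theo

Theo vs Sven: 470–78 for Theo.
Theo vs Noah: 470–78 for Theo.
Theo vs Aisha: 470–78 for Theo.
Theo vs Jonas: 336–212 for Theo.
Theo vs Marcus: 470–78 for Theo.
Theo beats every other option head-to-head.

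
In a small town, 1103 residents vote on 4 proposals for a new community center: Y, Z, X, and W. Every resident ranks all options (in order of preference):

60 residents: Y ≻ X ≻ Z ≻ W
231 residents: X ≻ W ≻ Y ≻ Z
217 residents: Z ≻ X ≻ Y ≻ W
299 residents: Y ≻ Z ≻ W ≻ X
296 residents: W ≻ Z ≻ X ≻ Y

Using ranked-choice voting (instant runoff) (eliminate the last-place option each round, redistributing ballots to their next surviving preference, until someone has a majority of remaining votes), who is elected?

X

Round 1: Y 359, Z 217, X 231, W 296. Eliminate Z.
Round 2: Y 359, X 448, W 296. Eliminate W.
Round 3: Y 359, X 744. X has a majority.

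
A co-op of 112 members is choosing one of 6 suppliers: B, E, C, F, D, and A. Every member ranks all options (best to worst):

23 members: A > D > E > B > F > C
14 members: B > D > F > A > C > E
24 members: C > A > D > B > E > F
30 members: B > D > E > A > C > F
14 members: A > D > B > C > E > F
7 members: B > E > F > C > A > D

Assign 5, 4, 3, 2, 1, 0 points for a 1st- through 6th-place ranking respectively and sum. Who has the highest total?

D

B: 23·2 + 14·5 + 24·2 + 30·5 + 14·3 + 7·5 = 391
E: 23·3 + 14·0 + 24·1 + 30·3 + 14·1 + 7·4 = 225
C: 23·0 + 14·1 + 24·5 + 30·1 + 14·2 + 7·2 = 206
F: 23·1 + 14·3 + 24·0 + 30·0 + 14·0 + 7·3 = 86
D: 23·4 + 14·4 + 24·3 + 30·4 + 14·4 + 7·0 = 396
A: 23·5 + 14·2 + 24·4 + 30·2 + 14·5 + 7·1 = 376
D has the highest Borda score (396).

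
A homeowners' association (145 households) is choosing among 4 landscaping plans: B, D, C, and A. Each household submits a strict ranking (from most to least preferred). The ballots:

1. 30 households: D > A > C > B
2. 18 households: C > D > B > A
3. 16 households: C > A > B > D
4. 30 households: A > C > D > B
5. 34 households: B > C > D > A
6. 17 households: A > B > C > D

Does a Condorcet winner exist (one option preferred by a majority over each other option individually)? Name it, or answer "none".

none

Checking pairwise contests:
D beats B 78–67.
C beats D 115–30.
A beats C 77–68.
D beats A 82–63.
Every option loses at least one head-to-head, so there is no Condorcet winner.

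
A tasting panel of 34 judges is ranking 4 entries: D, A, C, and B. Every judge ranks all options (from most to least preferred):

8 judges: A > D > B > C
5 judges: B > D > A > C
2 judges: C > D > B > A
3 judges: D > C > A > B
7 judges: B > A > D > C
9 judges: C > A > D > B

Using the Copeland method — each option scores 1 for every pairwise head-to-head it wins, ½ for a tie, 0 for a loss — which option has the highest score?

D: beats C and B; loses to A → score 2.
A: beats D, C, and B → score 3.
C: loses to D, A, and B → score 0.
B: beats C; loses to D and A → score 1.
A has the best pairwise record.

A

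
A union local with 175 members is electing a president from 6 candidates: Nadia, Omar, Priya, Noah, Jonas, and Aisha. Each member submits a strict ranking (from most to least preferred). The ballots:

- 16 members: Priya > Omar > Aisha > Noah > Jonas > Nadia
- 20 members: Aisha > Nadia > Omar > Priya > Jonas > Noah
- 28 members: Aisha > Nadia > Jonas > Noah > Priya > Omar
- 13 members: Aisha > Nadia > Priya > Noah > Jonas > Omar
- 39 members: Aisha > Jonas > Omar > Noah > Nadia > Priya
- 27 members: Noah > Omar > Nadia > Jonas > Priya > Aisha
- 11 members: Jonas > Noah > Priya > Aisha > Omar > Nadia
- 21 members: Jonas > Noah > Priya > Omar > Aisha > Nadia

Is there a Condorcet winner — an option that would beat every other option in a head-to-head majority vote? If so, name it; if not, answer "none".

Aisha vs Nadia: 148–27 for Aisha.
Aisha vs Omar: 111–64 for Aisha.
Aisha vs Priya: 100–75 for Aisha.
Aisha vs Noah: 116–59 for Aisha.
Aisha vs Jonas: 116–59 for Aisha.
Aisha beats every other option head-to-head.

Aisha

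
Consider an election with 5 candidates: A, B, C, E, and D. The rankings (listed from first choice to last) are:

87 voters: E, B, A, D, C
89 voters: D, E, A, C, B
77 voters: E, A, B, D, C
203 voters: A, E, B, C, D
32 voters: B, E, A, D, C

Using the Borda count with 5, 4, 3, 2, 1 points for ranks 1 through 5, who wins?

E

A: 87·3 + 89·3 + 77·4 + 203·5 + 32·3 = 1947
B: 87·4 + 89·1 + 77·3 + 203·3 + 32·5 = 1437
C: 87·1 + 89·2 + 77·1 + 203·2 + 32·1 = 780
E: 87·5 + 89·4 + 77·5 + 203·4 + 32·4 = 2116
D: 87·2 + 89·5 + 77·2 + 203·1 + 32·2 = 1040
E has the highest Borda score (2116).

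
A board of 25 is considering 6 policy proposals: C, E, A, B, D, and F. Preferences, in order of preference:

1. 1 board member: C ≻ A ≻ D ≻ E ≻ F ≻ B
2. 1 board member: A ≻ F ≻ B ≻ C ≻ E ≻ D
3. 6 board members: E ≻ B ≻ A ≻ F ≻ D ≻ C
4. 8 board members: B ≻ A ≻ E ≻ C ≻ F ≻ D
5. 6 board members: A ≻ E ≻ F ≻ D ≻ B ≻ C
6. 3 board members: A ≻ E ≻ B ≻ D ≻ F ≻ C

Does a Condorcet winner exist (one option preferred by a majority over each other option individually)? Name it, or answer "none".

none

Checking pairwise contests:
E beats C 23–2.
A beats E 19–6.
B beats A 14–11.
E beats B 16–9.
E beats D 24–1.
E beats F 24–1.
Every option loses at least one head-to-head, so there is no Condorcet winner.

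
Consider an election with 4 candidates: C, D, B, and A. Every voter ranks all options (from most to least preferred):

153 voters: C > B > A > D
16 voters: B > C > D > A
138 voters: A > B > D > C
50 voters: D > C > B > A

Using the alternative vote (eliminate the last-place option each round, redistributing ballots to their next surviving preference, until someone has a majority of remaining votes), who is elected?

Round 1: C 153, D 50, B 16, A 138. Eliminate B.
Round 2: C 169, D 50, A 138. Eliminate D.
Round 3: C 219, A 138. C has a majority.

C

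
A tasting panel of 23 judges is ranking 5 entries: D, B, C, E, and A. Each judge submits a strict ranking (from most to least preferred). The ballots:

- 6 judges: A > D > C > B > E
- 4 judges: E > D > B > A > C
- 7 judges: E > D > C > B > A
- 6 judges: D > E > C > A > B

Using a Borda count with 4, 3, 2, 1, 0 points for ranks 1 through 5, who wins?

D

D: 6·3 + 4·3 + 7·3 + 6·4 = 75
B: 6·1 + 4·2 + 7·1 + 6·0 = 21
C: 6·2 + 4·0 + 7·2 + 6·2 = 38
E: 6·0 + 4·4 + 7·4 + 6·3 = 62
A: 6·4 + 4·1 + 7·0 + 6·1 = 34
D has the highest Borda score (75).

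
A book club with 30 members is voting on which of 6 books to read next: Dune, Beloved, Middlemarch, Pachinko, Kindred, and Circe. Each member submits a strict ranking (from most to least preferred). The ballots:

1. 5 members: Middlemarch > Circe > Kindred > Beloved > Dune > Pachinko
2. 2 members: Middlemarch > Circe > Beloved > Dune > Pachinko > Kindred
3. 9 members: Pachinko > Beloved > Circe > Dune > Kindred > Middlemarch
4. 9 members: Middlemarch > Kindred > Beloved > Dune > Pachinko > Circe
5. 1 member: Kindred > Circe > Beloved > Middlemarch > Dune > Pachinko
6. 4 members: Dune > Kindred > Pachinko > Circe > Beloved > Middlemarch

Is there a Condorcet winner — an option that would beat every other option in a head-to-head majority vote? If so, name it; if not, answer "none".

Middlemarch

Middlemarch vs Dune: 17–13 for Middlemarch.
Middlemarch vs Beloved: 16–14 for Middlemarch.
Middlemarch vs Pachinko: 17–13 for Middlemarch.
Middlemarch vs Kindred: 16–14 for Middlemarch.
Middlemarch vs Circe: 16–14 for Middlemarch.
Middlemarch beats every other option head-to-head.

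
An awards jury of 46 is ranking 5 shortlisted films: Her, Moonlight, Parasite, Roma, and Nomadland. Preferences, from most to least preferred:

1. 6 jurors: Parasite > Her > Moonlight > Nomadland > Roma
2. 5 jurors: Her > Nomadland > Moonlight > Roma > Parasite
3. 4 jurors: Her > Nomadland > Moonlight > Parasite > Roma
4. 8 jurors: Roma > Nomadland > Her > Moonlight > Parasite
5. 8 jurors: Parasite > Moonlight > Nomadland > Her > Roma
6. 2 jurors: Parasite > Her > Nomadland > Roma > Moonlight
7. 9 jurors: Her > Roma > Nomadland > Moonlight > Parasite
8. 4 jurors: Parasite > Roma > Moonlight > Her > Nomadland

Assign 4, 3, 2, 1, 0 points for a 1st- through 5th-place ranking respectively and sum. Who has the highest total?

Her

Her: 6·3 + 5·4 + 4·4 + 8·2 + 8·1 + 2·3 + 9·4 + 4·1 = 124
Moonlight: 6·2 + 5·2 + 4·2 + 8·1 + 8·3 + 2·0 + 9·1 + 4·2 = 79
Parasite: 6·4 + 5·0 + 4·1 + 8·0 + 8·4 + 2·4 + 9·0 + 4·4 = 84
Roma: 6·0 + 5·1 + 4·0 + 8·4 + 8·0 + 2·1 + 9·3 + 4·3 = 78
Nomadland: 6·1 + 5·3 + 4·3 + 8·3 + 8·2 + 2·2 + 9·2 + 4·0 = 95
Her has the highest Borda score (124).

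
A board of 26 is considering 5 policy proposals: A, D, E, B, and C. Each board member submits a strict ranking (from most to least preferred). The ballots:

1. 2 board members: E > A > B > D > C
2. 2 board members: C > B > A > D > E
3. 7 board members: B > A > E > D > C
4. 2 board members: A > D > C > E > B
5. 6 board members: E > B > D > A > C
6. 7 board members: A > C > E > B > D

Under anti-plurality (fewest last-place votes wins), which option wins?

Last-place votes: A 0, D 7, E 2, B 2, C 15.
A is ranked last by the fewest voters, so A wins.

A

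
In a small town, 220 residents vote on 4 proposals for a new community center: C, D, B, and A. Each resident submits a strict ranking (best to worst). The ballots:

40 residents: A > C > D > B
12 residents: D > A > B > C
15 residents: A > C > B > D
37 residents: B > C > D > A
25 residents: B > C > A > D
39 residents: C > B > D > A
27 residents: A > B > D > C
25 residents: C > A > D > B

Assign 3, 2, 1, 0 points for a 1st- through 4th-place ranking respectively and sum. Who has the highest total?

C

C: 40·2 + 12·0 + 15·2 + 37·2 + 25·2 + 39·3 + 27·0 + 25·3 = 426
D: 40·1 + 12·3 + 15·0 + 37·1 + 25·0 + 39·1 + 27·1 + 25·1 = 204
B: 40·0 + 12·1 + 15·1 + 37·3 + 25·3 + 39·2 + 27·2 + 25·0 = 345
A: 40·3 + 12·2 + 15·3 + 37·0 + 25·1 + 39·0 + 27·3 + 25·2 = 345
C has the highest Borda score (426).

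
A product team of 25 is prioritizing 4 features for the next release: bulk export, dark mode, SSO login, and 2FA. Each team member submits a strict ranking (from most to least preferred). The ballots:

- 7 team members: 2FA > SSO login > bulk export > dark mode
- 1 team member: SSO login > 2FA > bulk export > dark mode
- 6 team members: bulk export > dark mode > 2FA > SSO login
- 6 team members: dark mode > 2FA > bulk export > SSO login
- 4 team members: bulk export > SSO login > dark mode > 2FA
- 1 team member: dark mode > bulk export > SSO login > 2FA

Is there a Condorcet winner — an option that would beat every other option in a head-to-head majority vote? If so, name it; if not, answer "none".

Checking pairwise contests:
2FA beats bulk export 14–11.
bulk export beats dark mode 18–7.
bulk export beats SSO login 17–8.
dark mode beats 2FA 17–8.
Every option loses at least one head-to-head, so there is no Condorcet winner.

none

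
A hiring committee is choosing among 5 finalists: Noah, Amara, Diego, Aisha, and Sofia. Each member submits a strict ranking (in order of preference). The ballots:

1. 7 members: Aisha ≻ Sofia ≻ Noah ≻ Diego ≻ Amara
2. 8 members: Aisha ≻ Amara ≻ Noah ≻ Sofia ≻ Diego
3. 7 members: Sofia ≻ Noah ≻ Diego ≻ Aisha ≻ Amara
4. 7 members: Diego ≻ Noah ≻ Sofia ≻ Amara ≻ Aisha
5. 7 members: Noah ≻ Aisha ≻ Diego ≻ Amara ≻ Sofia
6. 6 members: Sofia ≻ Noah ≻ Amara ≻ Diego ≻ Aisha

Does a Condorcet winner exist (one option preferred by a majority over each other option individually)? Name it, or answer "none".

Noah vs Amara: 34–8 for Noah.
Noah vs Diego: 35–7 for Noah.
Noah vs Aisha: 27–15 for Noah.
Noah vs Sofia: 22–20 for Noah.
Noah beats every other option head-to-head.

Noah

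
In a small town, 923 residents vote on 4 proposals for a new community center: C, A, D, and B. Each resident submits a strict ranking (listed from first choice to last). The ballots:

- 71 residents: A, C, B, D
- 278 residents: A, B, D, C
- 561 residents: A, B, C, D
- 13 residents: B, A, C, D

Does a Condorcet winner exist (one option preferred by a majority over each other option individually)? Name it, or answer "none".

A

A vs C: 923–0 for A.
A vs D: 923–0 for A.
A vs B: 910–13 for A.
A beats every other option head-to-head.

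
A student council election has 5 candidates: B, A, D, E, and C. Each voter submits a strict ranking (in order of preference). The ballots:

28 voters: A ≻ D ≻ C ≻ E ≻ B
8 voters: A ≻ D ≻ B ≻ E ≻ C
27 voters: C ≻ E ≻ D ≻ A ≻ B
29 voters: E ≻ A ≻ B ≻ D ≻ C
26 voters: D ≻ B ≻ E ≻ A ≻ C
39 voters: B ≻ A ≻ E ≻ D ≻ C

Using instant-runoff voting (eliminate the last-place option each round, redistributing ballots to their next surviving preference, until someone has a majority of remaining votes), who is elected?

Round 1: B 39, A 36, D 26, E 29, C 27. Eliminate D.
Round 2: B 65, A 36, E 29, C 27. Eliminate C.
Round 3: B 65, A 36, E 56. Eliminate A.
Round 4: B 73, E 84. E has a majority.

E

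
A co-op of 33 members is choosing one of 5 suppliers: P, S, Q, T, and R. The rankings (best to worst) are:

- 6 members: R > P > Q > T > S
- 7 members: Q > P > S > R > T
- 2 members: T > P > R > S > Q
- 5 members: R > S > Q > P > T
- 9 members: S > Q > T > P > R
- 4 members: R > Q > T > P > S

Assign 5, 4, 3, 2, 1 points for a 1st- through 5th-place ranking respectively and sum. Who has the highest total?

Q

P: 6·4 + 7·4 + 2·4 + 5·2 + 9·2 + 4·2 = 96
S: 6·1 + 7·3 + 2·2 + 5·4 + 9·5 + 4·1 = 100
Q: 6·3 + 7·5 + 2·1 + 5·3 + 9·4 + 4·4 = 122
T: 6·2 + 7·1 + 2·5 + 5·1 + 9·3 + 4·3 = 73
R: 6·5 + 7·2 + 2·3 + 5·5 + 9·1 + 4·5 = 104
Q has the highest Borda score (122).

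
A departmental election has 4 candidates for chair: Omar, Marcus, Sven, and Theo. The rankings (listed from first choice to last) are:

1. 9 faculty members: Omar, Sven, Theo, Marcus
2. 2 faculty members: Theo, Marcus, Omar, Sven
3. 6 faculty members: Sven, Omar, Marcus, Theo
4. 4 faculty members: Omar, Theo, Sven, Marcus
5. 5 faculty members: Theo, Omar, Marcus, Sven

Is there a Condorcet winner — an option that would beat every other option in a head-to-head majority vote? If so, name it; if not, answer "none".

Omar vs Marcus: 24–2 for Omar.
Omar vs Sven: 20–6 for Omar.
Omar vs Theo: 19–7 for Omar.
Omar beats every other option head-to-head.

Omar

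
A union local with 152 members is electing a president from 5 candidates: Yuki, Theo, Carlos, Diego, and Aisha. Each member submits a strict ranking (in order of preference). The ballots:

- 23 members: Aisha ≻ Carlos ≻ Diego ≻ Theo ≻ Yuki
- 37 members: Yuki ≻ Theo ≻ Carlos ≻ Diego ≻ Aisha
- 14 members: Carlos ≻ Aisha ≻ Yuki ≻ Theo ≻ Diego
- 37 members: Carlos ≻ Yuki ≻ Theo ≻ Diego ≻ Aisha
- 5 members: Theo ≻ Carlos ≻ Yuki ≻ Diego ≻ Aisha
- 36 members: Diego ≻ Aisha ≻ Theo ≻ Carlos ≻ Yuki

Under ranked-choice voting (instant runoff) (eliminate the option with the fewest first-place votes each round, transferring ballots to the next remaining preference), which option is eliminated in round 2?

Round 1: Yuki 37, Theo 5, Carlos 51, Diego 36, Aisha 23. Eliminate Theo.
Round 2: Yuki 37, Carlos 56, Diego 36, Aisha 23. Eliminate Aisha.

Aisha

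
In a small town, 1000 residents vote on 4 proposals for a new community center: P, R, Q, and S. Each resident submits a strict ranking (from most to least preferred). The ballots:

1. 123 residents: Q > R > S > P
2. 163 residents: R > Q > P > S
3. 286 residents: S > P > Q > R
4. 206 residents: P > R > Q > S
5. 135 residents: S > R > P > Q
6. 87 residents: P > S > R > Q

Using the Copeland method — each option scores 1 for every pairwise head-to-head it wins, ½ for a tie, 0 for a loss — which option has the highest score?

S

P: beats R and Q; loses to S → score 2.
R: beats Q; loses to P and S → score 1.
Q: loses to P, R, and S → score 0.
S: beats P, R, and Q → score 3.
S has the best pairwise record.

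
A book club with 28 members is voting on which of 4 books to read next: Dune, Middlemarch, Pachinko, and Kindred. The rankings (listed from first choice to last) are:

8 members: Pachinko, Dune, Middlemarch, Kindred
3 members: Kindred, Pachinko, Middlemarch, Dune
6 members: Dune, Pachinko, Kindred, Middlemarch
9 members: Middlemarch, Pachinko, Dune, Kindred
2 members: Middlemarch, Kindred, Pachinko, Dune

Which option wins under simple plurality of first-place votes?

First-place votes: Dune 6, Middlemarch 11, Pachinko 8, Kindred 3.
Middlemarch has the most first-place votes.

Middlemarch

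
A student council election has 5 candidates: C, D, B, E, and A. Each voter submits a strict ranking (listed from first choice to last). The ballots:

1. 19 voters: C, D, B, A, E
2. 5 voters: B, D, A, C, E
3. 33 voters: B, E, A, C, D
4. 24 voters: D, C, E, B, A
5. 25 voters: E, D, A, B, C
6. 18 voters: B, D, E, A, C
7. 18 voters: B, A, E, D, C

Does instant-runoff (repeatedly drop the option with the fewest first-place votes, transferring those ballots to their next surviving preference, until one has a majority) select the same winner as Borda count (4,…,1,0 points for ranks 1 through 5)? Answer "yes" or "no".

yes

Instant-runoff — R1 C 19, D 24, B 74, E 25, A 0 (B winner). Winner: B.
Borda — scores: C 186, D 315, B 383, E 319, A 217. Winner: B.
The two methods agree.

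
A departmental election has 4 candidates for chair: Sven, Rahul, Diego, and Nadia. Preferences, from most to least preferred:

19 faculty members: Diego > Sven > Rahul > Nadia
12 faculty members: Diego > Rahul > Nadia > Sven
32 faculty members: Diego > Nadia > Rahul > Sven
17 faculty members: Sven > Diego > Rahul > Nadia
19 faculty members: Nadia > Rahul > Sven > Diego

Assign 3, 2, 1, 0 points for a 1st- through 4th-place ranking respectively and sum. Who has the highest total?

Diego

Sven: 19·2 + 12·0 + 32·0 + 17·3 + 19·1 = 108
Rahul: 19·1 + 12·2 + 32·1 + 17·1 + 19·2 = 130
Diego: 19·3 + 12·3 + 32·3 + 17·2 + 19·0 = 223
Nadia: 19·0 + 12·1 + 32·2 + 17·0 + 19·3 = 133
Diego has the highest Borda score (223).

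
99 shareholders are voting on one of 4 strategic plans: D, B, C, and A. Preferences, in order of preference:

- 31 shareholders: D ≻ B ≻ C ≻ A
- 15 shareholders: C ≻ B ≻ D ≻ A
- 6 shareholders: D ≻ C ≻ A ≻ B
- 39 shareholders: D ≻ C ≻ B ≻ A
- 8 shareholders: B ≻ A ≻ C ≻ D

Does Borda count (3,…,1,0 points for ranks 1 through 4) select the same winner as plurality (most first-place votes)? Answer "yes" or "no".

Borda — scores: D 243, B 155, C 174, A 22. Winner: D.
Plurality — first-place votes: D 76, B 8, C 15, A 0. Winner: D.
The two methods agree.

yes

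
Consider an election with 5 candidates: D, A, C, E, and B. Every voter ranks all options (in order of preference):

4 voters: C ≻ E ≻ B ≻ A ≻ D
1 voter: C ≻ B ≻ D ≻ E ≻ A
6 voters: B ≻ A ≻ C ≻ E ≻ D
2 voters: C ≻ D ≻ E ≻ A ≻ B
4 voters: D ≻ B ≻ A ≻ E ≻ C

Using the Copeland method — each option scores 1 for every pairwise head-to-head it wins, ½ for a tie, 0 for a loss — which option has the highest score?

D: loses to A, C, E, and B → score 0.
A: beats D, C, and E; loses to B → score 3.
C: beats D and E; loses to A and B → score 2.
E: beats D; loses to A, C, and B → score 1.
B: beats D, A, C, and E → score 4.
B has the best pairwise record.

B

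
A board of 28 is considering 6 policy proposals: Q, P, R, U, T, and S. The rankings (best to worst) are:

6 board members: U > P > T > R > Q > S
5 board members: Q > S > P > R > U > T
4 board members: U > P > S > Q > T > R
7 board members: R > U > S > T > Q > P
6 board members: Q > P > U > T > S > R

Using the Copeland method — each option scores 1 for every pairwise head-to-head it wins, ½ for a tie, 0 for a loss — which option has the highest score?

U

Q: beats P, R, T, and S; loses to U → score 4.
P: beats R, T, and S; loses to Q and U → score 3.
R: loses to Q, P, U, T, and S → score 0.
U: beats Q, P, R, T, and S → score 5.
T: beats R; loses to Q, P, U, and S → score 1.
S: beats R and T; loses to Q, P, and U → score 2.
U has the best pairwise record.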